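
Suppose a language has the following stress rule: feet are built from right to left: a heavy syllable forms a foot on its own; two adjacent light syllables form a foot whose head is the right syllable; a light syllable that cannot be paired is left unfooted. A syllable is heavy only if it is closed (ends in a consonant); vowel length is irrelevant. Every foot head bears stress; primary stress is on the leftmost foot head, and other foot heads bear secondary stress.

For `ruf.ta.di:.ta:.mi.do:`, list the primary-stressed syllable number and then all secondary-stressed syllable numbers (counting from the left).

primary 1, secondary 4, 6

Weights: 1 ruf H, 2 ta L, 3 di: L, 4 ta: L, 5 mi L, 6 do: L.
Parse right to left (heavy = foot alone; LL = one foot; stranded L unfooted): (ˈruf) ta (di:.ˈta:) (mi.ˈdo:).
Foot heads: 1, 4, 6.
Primary stress on the leftmost head = syllable 1.
Secondary stress on 4, 6: ˈruf.ta.di:.ˌta:.mi.ˌdo:.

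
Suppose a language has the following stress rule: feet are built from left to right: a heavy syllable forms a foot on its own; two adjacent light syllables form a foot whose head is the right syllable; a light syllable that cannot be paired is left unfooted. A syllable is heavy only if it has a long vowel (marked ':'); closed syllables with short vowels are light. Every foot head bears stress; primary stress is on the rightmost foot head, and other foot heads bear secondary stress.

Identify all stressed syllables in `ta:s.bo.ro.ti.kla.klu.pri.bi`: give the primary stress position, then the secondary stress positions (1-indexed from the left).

Weights: 1 ta:s H, 2 bo L, 3 ro L, 4 ti L, 5 kla L, 6 klu L, 7 pri L, 8 bi L.
Parse left to right (heavy = foot alone; LL = one foot; stranded L unfooted): (ˈta:s) (bo.ˈro) (ti.ˈkla) (klu.ˈpri) bi.
Foot heads: 1, 3, 5, 7.
Primary stress on the rightmost head = syllable 7.
Secondary stress on 1, 3, 5: ˌta:s.bo.ˌro.ti.ˌkla.klu.ˈpri.bi.

primary 7, secondary 1, 3, 5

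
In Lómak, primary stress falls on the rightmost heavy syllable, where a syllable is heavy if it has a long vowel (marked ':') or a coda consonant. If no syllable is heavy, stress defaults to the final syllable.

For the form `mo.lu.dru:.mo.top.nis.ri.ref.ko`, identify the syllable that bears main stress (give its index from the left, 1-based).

8

Weights: 1 mo L, 2 lu L, 3 dru: H, 4 mo L, 5 top H, 6 nis H, 7 ri L, 8 ref H, 9 ko L.
Heavy syllables in the domain: 3, 5, 6, 8. The rightmost is syllable 8 (ref).
Primary stress: syllable 8 → mo.lu.dru:.mo.top.nis.ri.ˈref.ko.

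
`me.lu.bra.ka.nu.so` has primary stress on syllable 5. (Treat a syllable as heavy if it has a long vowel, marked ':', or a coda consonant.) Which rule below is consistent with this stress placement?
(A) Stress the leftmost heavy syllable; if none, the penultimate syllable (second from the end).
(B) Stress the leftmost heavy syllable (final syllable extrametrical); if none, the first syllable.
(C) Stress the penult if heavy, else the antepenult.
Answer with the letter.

Rule A → syllable 5 ✓.
Rule B → syllable 1 (observed: 5).
Rule C → syllable 4 (observed: 5).

A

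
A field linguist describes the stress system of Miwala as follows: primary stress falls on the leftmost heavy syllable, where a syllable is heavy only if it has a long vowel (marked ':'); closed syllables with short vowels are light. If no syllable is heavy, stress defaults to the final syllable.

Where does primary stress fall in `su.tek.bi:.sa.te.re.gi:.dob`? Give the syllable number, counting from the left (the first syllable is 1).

3

Weights: 1 su L, 2 tek L, 3 bi: H, 4 sa L, 5 te L, 6 re L, 7 gi: H, 8 dob L.
Heavy syllables in the domain: 3, 7. The leftmost is syllable 3 (bi:).
Primary stress: syllable 3 → su.tek.ˈbi:.sa.te.re.gi:.dob.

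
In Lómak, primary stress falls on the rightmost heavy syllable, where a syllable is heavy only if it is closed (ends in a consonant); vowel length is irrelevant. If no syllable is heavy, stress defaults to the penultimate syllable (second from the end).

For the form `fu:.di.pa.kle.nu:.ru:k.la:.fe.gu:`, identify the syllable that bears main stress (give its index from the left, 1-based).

6

Weights: 1 fu: L, 2 di L, 3 pa L, 4 kle L, 5 nu: L, 6 ru:k H, 7 la: L, 8 fe L, 9 gu: L.
Heavy syllables in the domain: 6. The rightmost is syllable 6 (ru:k).
Primary stress: syllable 6 → fu:.di.pa.kle.nu:.ˈru:k.la:.fe.gu:.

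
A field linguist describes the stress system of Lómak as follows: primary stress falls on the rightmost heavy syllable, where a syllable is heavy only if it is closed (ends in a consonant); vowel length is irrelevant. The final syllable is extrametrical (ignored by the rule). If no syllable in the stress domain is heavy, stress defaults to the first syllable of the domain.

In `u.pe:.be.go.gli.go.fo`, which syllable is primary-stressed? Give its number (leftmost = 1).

1

The final syllable (7, fo) is extrametrical; the stress domain is syllables 1–6.
Weights: 1 u L, 2 pe: L, 3 be L, 4 go L, 5 gli L, 6 go L.
No heavy syllable in the domain; default to the first syllable of the domain = syllable 1.
Primary stress: syllable 1 → ˈu.pe:.be.go.gli.go.fo.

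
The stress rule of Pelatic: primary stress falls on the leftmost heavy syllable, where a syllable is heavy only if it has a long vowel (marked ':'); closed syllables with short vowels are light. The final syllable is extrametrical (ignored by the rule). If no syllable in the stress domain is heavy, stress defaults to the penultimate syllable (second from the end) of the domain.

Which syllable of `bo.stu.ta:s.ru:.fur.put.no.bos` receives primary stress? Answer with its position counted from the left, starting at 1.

3

The final syllable (8, bos) is extrametrical; the stress domain is syllables 1–7.
Weights: 1 bo L, 2 stu L, 3 ta:s H, 4 ru: H, 5 fur L, 6 put L, 7 no L.
Heavy syllables in the domain: 3, 4. The leftmost is syllable 3 (ta:s).
Primary stress: syllable 3 → bo.stu.ˈta:s.ru:.fur.put.no.bos.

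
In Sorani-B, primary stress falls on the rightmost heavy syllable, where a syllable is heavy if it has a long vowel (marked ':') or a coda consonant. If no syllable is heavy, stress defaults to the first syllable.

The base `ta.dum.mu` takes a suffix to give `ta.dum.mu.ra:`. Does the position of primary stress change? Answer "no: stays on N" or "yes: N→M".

yes: 2→4

Base `ta.dum.mu` (3 syllables):
  Weights: 1 ta L, 2 dum H, 3 mu L.
  Heavy syllables in the domain: 2. The rightmost is syllable 2 (dum).
  → primary stress on syllable 2.
Suffixed `ta.dum.mu.ra:` (4 syllables):
  Weights: 1 ta L, 2 dum H, 3 mu L, 4 ra: H.
  Heavy syllables in the domain: 2, 4. The rightmost is syllable 4 (ra:).
  → primary stress on syllable 4.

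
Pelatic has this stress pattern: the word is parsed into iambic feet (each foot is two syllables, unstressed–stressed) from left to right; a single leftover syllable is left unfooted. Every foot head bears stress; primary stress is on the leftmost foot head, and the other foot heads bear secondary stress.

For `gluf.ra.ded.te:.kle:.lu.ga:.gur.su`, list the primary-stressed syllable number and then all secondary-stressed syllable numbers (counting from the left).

primary 2, secondary 4, 6, 8

Parse left to right into iambic (σˈσ) feet: (gluf.ˈra) (ded.ˈte:) (kle:.ˈlu) (ga:.ˈgur) su. Syllable 9 is left unfooted.
Foot heads (stressed positions): 2, 4, 6, 8.
End Rule Leftmost: primary stress on the leftmost head = syllable 2.
Secondary stress on 4, 6, 8: gluf.ˈra.ded.ˌte:.kle:.ˌlu.ga:.ˌgur.su.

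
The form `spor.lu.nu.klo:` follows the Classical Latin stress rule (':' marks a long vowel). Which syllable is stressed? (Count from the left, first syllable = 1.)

2

Classical Latin: stress the penult if heavy (long vowel or closed), else the antepenult.
Weights: 2 lu L, 3 nu L, 4 klo: H.
The penult (syllable 3, nu) is light, so stress falls on the antepenult (syllable 2, lu).
Stress on syllable 2: spor.ˈlu.nu.klo:.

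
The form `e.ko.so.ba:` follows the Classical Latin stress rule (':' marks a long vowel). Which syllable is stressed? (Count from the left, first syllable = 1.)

Classical Latin: stress the penult if heavy (long vowel or closed), else the antepenult.
Weights: 2 ko L, 3 so L, 4 ba: H.
The penult (syllable 3, so) is light, so stress falls on the antepenult (syllable 2, ko).
Stress on syllable 2: e.ˈko.so.ba:.

2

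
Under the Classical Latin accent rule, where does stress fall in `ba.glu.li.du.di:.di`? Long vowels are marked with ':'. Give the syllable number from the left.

5

Classical Latin: stress the penult if heavy (long vowel or closed), else the antepenult.
Weights: 4 du L, 5 di: H, 6 di L.
The penult (syllable 5, di:) is heavy, so it takes stress.
Stress on syllable 5: ba.glu.li.du.ˈdi:.di.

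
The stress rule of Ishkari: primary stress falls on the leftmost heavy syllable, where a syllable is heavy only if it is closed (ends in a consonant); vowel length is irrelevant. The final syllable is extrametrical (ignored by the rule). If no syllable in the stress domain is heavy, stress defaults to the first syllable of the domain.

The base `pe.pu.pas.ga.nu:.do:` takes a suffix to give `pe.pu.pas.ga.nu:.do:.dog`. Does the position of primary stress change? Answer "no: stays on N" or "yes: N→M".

Base `pe.pu.pas.ga.nu:.do:` (6 syllables):
  The final syllable (6, do:) is extrametrical; the stress domain is syllables 1–5.
  Weights: 1 pe L, 2 pu L, 3 pas H, 4 ga L, 5 nu: L.
  Heavy syllables in the domain: 3. The leftmost is syllable 3 (pas).
  → primary stress on syllable 3.
Suffixed `pe.pu.pas.ga.nu:.do:.dog` (7 syllables):
  The final syllable (7, dog) is extrametrical; the stress domain is syllables 1–6.
  Weights: 1 pe L, 2 pu L, 3 pas H, 4 ga L, 5 nu: L, 6 do: L.
  Heavy syllables in the domain: 3. The leftmost is syllable 3 (pas).
  → primary stress on syllable 3.

no: stays on 3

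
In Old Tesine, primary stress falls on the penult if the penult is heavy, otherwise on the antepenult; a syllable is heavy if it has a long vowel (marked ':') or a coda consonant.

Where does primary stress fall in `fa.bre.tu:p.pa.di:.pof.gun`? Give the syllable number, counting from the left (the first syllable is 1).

6

Weights: 5 di: H, 6 pof H, 7 gun H.
The penult (syllable 6, pof) is heavy, so it takes stress.
Primary stress: syllable 6 → fa.bre.tu:p.pa.di:.ˈpof.gun.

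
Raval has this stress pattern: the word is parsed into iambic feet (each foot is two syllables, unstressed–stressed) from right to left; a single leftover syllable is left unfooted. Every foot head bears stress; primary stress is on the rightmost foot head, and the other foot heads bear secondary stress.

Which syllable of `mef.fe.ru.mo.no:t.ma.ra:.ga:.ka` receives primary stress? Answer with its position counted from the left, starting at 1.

Parse right to left into iambic (σˈσ) feet: mef (fe.ˈru) (mo.ˈno:t) (ma.ˈra:) (ga:.ˈka). Syllable 1 is left unfooted.
Foot heads (stressed positions): 3, 5, 7, 9.
End Rule Rightmost: primary stress on the rightmost head = syllable 9.
Primary stress: syllable 9 → mef.fe.ru.mo.no:t.ma.ra:.ga:.ˈka.

9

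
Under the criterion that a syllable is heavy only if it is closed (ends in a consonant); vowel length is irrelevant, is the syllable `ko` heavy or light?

`ko`: short vowel, open (no coda). Open (no coda) → light.

light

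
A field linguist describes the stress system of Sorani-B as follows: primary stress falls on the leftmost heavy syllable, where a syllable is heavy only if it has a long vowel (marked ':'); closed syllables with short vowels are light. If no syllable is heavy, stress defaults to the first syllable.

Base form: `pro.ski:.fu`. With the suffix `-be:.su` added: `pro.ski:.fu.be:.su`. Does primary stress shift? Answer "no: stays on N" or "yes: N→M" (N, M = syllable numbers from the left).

Base `pro.ski:.fu` (3 syllables):
  Weights: 1 pro L, 2 ski: H, 3 fu L.
  Heavy syllables in the domain: 2. The leftmost is syllable 2 (ski:).
  → primary stress on syllable 2.
Suffixed `pro.ski:.fu.be:.su` (5 syllables):
  Weights: 1 pro L, 2 ski: H, 3 fu L, 4 be: H, 5 su L.
  Heavy syllables in the domain: 2, 4. The leftmost is syllable 2 (ski:).
  → primary stress on syllable 2.

no: stays on 2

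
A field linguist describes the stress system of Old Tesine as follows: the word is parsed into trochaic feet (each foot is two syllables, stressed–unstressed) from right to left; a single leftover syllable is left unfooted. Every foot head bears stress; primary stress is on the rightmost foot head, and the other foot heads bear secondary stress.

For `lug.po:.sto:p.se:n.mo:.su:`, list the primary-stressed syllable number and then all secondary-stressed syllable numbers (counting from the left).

Parse right to left into trochaic (ˈσσ) feet: (ˈlug.po:) (ˈsto:p.se:n) (ˈmo:.su:).
Foot heads (stressed positions): 1, 3, 5.
End Rule Rightmost: primary stress on the rightmost head = syllable 5.
Secondary stress on 1, 3: ˌlug.po:.ˌsto:p.se:n.ˈmo:.su:.

primary 5, secondary 1, 3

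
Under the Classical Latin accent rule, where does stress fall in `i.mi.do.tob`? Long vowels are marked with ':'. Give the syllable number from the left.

2

Classical Latin: stress the penult if heavy (long vowel or closed), else the antepenult.
Weights: 2 mi L, 3 do L, 4 tob H.
The penult (syllable 3, do) is light, so stress falls on the antepenult (syllable 2, mi).
Stress on syllable 2: i.ˈmi.do.tob.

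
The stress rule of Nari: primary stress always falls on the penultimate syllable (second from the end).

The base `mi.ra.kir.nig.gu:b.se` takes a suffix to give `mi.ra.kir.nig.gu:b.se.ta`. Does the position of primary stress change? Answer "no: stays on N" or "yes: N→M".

Base `mi.ra.kir.nig.gu:b.se` (6 syllables):
  The word has 6 syllables; the penultimate syllable (second from the end) is syllable 5 (gu:b).
  → primary stress on syllable 5.
Suffixed `mi.ra.kir.nig.gu:b.se.ta` (7 syllables):
  The word has 7 syllables; the penultimate syllable (second from the end) is syllable 6 (se).
  → primary stress on syllable 6.

yes: 5→6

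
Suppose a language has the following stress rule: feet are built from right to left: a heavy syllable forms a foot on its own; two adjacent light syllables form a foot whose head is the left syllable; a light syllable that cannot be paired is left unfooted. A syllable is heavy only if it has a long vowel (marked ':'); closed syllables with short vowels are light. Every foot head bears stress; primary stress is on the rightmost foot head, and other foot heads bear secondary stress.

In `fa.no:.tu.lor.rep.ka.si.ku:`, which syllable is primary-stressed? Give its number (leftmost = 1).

8

Weights: 1 fa L, 2 no: H, 3 tu L, 4 lor L, 5 rep L, 6 ka L, 7 si L, 8 ku: H.
Parse right to left (heavy = foot alone; LL = one foot; stranded L unfooted): fa (ˈno:) tu (ˈlor.rep) (ˈka.si) (ˈku:).
Foot heads: 2, 4, 6, 8.
Primary stress on the rightmost head = syllable 8.
Primary stress: syllable 8 → fa.no:.tu.lor.rep.ka.si.ˈku:.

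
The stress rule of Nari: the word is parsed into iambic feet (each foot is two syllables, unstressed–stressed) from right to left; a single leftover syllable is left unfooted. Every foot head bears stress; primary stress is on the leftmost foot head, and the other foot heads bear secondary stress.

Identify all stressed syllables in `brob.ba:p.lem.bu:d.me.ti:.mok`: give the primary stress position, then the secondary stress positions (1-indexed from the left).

Parse right to left into iambic (σˈσ) feet: brob (ba:p.ˈlem) (bu:d.ˈme) (ti:.ˈmok). Syllable 1 is left unfooted.
Foot heads (stressed positions): 3, 5, 7.
End Rule Leftmost: primary stress on the leftmost head = syllable 3.
Secondary stress on 5, 7: brob.ba:p.ˈlem.bu:d.ˌme.ti:.ˌmok.

primary 3, secondary 5, 7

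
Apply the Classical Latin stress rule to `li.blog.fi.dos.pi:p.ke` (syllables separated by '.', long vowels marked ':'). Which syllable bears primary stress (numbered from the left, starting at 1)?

Classical Latin: stress the penult if heavy (long vowel or closed), else the antepenult.
Weights: 4 dos H, 5 pi:p H, 6 ke L.
The penult (syllable 5, pi:p) is heavy, so it takes stress.
Stress on syllable 5: li.blog.fi.dos.ˈpi:p.ke.

5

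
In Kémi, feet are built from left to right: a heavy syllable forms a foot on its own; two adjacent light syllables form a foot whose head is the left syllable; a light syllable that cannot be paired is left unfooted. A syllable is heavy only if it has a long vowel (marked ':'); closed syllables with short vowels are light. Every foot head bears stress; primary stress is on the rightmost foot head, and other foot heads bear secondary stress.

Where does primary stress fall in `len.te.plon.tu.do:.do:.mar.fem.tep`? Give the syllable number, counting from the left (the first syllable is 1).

Weights: 1 len L, 2 te L, 3 plon L, 4 tu L, 5 do: H, 6 do: H, 7 mar L, 8 fem L, 9 tep L.
Parse left to right (heavy = foot alone; LL = one foot; stranded L unfooted): (ˈlen.te) (ˈplon.tu) (ˈdo:) (ˈdo:) (ˈmar.fem) tep.
Foot heads: 1, 3, 5, 6, 7.
Primary stress on the rightmost head = syllable 7.
Primary stress: syllable 7 → len.te.plon.tu.do:.do:.ˈmar.fem.tep.

7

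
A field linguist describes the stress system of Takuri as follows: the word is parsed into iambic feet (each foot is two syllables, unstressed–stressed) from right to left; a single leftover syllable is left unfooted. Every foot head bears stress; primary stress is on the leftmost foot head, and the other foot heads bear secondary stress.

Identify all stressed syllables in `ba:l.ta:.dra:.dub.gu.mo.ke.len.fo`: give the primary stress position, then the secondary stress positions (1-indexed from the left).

Parse right to left into iambic (σˈσ) feet: ba:l (ta:.ˈdra:) (dub.ˈgu) (mo.ˈke) (len.ˈfo). Syllable 1 is left unfooted.
Foot heads (stressed positions): 3, 5, 7, 9.
End Rule Leftmost: primary stress on the leftmost head = syllable 3.
Secondary stress on 5, 7, 9: ba:l.ta:.ˈdra:.dub.ˌgu.mo.ˌke.len.ˌfo.

primary 3, secondary 5, 7, 9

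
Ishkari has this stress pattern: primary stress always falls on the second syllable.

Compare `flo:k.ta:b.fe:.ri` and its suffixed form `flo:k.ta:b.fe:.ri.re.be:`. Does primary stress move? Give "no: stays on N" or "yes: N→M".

no: stays on 2

Base `flo:k.ta:b.fe:.ri` (4 syllables):
  The word has 4 syllables; the second syllable is syllable 2 (ta:b).
  → primary stress on syllable 2.
Suffixed `flo:k.ta:b.fe:.ri.re.be:` (6 syllables):
  The word has 6 syllables; the second syllable is syllable 2 (ta:b).
  → primary stress on syllable 2.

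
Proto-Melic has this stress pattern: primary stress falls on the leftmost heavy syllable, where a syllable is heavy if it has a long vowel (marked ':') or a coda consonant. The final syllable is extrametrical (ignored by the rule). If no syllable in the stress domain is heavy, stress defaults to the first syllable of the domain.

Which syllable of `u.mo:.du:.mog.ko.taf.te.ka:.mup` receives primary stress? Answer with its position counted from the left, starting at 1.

The final syllable (9, mup) is extrametrical; the stress domain is syllables 1–8.
Weights: 1 u L, 2 mo: H, 3 du: H, 4 mog H, 5 ko L, 6 taf H, 7 te L, 8 ka: H.
Heavy syllables in the domain: 2, 3, 4, 6, 8. The leftmost is syllable 2 (mo:).
Primary stress: syllable 2 → u.ˈmo:.du:.mog.ko.taf.te.ka:.mup.

2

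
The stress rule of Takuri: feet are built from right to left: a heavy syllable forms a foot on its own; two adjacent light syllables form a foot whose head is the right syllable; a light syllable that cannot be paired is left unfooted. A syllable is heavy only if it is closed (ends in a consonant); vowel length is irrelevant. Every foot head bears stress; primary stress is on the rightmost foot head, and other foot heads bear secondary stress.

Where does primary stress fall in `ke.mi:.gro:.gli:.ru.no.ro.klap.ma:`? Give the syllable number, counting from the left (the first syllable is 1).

Weights: 1 ke L, 2 mi: L, 3 gro: L, 4 gli: L, 5 ru L, 6 no L, 7 ro L, 8 klap H, 9 ma: L.
Parse right to left (heavy = foot alone; LL = one foot; stranded L unfooted): ke (mi:.ˈgro:) (gli:.ˈru) (no.ˈro) (ˈklap) ma:.
Foot heads: 3, 5, 7, 8.
Primary stress on the rightmost head = syllable 8.
Primary stress: syllable 8 → ke.mi:.gro:.gli:.ru.no.ro.ˈklap.ma:.

8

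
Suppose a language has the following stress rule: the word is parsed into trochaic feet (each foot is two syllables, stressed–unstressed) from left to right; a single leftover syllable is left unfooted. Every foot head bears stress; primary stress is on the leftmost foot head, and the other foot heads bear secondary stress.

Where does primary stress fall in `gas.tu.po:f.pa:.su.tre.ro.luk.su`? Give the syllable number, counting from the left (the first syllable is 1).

Parse left to right into trochaic (ˈσσ) feet: (ˈgas.tu) (ˈpo:f.pa:) (ˈsu.tre) (ˈro.luk) su. Syllable 9 is left unfooted.
Foot heads (stressed positions): 1, 3, 5, 7.
End Rule Leftmost: primary stress on the leftmost head = syllable 1.
Primary stress: syllable 1 → ˈgas.tu.po:f.pa:.su.tre.ro.luk.su.

1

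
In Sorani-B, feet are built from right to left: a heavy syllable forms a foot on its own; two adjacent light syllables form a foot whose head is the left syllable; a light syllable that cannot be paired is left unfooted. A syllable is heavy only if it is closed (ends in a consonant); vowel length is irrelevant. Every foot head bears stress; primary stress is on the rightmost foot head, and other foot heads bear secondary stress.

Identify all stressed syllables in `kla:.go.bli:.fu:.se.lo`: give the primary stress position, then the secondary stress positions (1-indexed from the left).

primary 5, secondary 1, 3

Weights: 1 kla: L, 2 go L, 3 bli: L, 4 fu: L, 5 se L, 6 lo L.
Parse right to left (heavy = foot alone; LL = one foot; stranded L unfooted): (ˈkla:.go) (ˈbli:.fu:) (ˈse.lo).
Foot heads: 1, 3, 5.
Primary stress on the rightmost head = syllable 5.
Secondary stress on 1, 3: ˌkla:.go.ˌbli:.fu:.ˈse.lo.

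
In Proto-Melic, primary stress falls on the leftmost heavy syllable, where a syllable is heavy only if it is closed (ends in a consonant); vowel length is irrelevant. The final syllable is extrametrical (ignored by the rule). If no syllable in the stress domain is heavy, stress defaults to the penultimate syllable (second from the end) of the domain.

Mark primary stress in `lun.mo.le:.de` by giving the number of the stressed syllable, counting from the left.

1

The final syllable (4, de) is extrametrical; the stress domain is syllables 1–3.
Weights: 1 lun H, 2 mo L, 3 le: L.
Heavy syllables in the domain: 1. The leftmost is syllable 1 (lun).
Primary stress: syllable 1 → ˈlun.mo.le:.de.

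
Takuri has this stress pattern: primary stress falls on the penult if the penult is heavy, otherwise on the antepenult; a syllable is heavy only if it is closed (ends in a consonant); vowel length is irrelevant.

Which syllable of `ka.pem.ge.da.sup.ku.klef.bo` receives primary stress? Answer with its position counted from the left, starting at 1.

7

Weights: 6 ku L, 7 klef H, 8 bo L.
The penult (syllable 7, klef) is heavy, so it takes stress.
Primary stress: syllable 7 → ka.pem.ge.da.sup.ku.ˈklef.bo.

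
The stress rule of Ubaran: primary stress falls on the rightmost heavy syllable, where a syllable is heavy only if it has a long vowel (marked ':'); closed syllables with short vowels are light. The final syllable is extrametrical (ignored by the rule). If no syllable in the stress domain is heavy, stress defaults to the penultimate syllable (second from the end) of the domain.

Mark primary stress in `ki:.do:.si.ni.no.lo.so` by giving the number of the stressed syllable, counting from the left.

The final syllable (7, so) is extrametrical; the stress domain is syllables 1–6.
Weights: 1 ki: H, 2 do: H, 3 si L, 4 ni L, 5 no L, 6 lo L.
Heavy syllables in the domain: 1, 2. The rightmost is syllable 2 (do:).
Primary stress: syllable 2 → ki:.ˈdo:.si.ni.no.lo.so.

2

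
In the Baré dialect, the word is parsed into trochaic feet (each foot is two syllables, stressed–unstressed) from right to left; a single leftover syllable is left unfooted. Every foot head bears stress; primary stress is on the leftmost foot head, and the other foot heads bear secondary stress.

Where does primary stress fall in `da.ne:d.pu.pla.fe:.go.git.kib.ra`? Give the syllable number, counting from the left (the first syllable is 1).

Parse right to left into trochaic (ˈσσ) feet: da (ˈne:d.pu) (ˈpla.fe:) (ˈgo.git) (ˈkib.ra). Syllable 1 is left unfooted.
Foot heads (stressed positions): 2, 4, 6, 8.
End Rule Leftmost: primary stress on the leftmost head = syllable 2.
Primary stress: syllable 2 → da.ˈne:d.pu.pla.fe:.go.git.kib.ra.

2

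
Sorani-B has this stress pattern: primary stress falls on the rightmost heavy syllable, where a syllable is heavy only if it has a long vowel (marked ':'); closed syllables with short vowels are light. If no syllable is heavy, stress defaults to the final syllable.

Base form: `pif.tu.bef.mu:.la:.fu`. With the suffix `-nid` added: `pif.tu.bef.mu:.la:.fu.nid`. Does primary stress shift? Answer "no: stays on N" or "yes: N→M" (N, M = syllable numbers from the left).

Base `pif.tu.bef.mu:.la:.fu` (6 syllables):
  Weights: 1 pif L, 2 tu L, 3 bef L, 4 mu: H, 5 la: H, 6 fu L.
  Heavy syllables in the domain: 4, 5. The rightmost is syllable 5 (la:).
  → primary stress on syllable 5.
Suffixed `pif.tu.bef.mu:.la:.fu.nid` (7 syllables):
  Weights: 1 pif L, 2 tu L, 3 bef L, 4 mu: H, 5 la: H, 6 fu L, 7 nid L.
  Heavy syllables in the domain: 4, 5. The rightmost is syllable 5 (la:).
  → primary stress on syllable 5.

no: stays on 5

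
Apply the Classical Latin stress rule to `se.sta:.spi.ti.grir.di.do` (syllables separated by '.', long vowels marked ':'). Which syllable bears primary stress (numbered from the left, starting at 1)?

Classical Latin: stress the penult if heavy (long vowel or closed), else the antepenult.
Weights: 5 grir H, 6 di L, 7 do L.
The penult (syllable 6, di) is light, so stress falls on the antepenult (syllable 5, grir).
Stress on syllable 5: se.sta:.spi.ti.ˈgrir.di.do.

5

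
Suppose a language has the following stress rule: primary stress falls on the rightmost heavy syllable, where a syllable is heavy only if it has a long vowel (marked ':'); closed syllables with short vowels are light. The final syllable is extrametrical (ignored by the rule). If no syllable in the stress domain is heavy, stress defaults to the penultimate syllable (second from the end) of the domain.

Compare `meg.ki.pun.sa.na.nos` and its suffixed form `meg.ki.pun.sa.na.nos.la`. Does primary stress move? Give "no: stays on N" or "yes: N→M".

yes: 4→5

Base `meg.ki.pun.sa.na.nos` (6 syllables):
  The final syllable (6, nos) is extrametrical; the stress domain is syllables 1–5.
  Weights: 1 meg L, 2 ki L, 3 pun L, 4 sa L, 5 na L.
  No heavy syllable in the domain; default to the penultimate syllable (second from the end) of the domain = syllable 4.
  → primary stress on syllable 4.
Suffixed `meg.ki.pun.sa.na.nos.la` (7 syllables):
  The final syllable (7, la) is extrametrical; the stress domain is syllables 1–6.
  Weights: 1 meg L, 2 ki L, 3 pun L, 4 sa L, 5 na L, 6 nos L.
  No heavy syllable in the domain; default to the penultimate syllable (second from the end) of the domain = syllable 5.
  → primary stress on syllable 5.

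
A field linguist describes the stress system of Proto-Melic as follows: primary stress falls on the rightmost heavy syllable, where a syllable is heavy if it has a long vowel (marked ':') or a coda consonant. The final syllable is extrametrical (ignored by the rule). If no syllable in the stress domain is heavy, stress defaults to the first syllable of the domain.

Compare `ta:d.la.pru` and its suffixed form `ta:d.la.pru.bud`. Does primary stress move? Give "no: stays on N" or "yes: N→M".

Base `ta:d.la.pru` (3 syllables):
  The final syllable (3, pru) is extrametrical; the stress domain is syllables 1–2.
  Weights: 1 ta:d H, 2 la L.
  Heavy syllables in the domain: 1. The rightmost is syllable 1 (ta:d).
  → primary stress on syllable 1.
Suffixed `ta:d.la.pru.bud` (4 syllables):
  The final syllable (4, bud) is extrametrical; the stress domain is syllables 1–3.
  Weights: 1 ta:d H, 2 la L, 3 pru L.
  Heavy syllables in the domain: 1. The rightmost is syllable 1 (ta:d).
  → primary stress on syllable 1.

no: stays on 1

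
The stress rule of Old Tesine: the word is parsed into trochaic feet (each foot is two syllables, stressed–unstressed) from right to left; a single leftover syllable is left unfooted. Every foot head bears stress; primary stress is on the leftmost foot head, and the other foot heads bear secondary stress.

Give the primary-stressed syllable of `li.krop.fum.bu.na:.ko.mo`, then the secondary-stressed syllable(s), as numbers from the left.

primary 2, secondary 4, 6

Parse right to left into trochaic (ˈσσ) feet: li (ˈkrop.fum) (ˈbu.na:) (ˈko.mo). Syllable 1 is left unfooted.
Foot heads (stressed positions): 2, 4, 6.
End Rule Leftmost: primary stress on the leftmost head = syllable 2.
Secondary stress on 4, 6: li.ˈkrop.fum.ˌbu.na:.ˌko.mo.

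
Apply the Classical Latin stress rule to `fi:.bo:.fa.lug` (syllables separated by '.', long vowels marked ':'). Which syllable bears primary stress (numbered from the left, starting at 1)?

Classical Latin: stress the penult if heavy (long vowel or closed), else the antepenult.
Weights: 2 bo: H, 3 fa L, 4 lug H.
The penult (syllable 3, fa) is light, so stress falls on the antepenult (syllable 2, bo:).
Stress on syllable 2: fi:.ˈbo:.fa.lug.

2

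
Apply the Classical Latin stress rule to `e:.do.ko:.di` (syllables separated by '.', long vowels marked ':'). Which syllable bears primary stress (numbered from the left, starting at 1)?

Classical Latin: stress the penult if heavy (long vowel or closed), else the antepenult.
Weights: 2 do L, 3 ko: H, 4 di L.
The penult (syllable 3, ko:) is heavy, so it takes stress.
Stress on syllable 3: e:.do.ˈko:.di.

3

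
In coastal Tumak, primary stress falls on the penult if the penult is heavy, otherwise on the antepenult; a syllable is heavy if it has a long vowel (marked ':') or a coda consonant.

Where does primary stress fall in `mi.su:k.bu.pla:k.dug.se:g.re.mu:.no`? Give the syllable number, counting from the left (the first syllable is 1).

8

Weights: 7 re L, 8 mu: H, 9 no L.
The penult (syllable 8, mu:) is heavy, so it takes stress.
Primary stress: syllable 8 → mi.su:k.bu.pla:k.dug.se:g.re.ˈmu:.no.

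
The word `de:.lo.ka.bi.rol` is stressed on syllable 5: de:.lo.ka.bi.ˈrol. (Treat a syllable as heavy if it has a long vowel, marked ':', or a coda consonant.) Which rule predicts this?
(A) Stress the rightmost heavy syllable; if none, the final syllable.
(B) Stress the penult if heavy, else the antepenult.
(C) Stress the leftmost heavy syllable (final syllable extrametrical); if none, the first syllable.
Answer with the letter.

Rule A → syllable 5 ✓.
Rule B → syllable 3 (observed: 5).
Rule C → syllable 1 (observed: 5).

A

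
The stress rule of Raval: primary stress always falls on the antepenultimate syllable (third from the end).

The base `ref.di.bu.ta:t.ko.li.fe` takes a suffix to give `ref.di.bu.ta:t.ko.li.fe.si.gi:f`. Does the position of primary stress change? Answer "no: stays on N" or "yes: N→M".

yes: 5→7

Base `ref.di.bu.ta:t.ko.li.fe` (7 syllables):
  The word has 7 syllables; the antepenultimate syllable (third from the end) is syllable 5 (ko).
  → primary stress on syllable 5.
Suffixed `ref.di.bu.ta:t.ko.li.fe.si.gi:f` (9 syllables):
  The word has 9 syllables; the antepenultimate syllable (third from the end) is syllable 7 (fe).
  → primary stress on syllable 7.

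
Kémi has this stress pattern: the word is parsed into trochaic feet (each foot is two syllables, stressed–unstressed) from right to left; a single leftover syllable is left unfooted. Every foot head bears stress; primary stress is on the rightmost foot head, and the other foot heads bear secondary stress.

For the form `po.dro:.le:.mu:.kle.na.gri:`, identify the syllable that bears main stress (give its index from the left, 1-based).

6

Parse right to left into trochaic (ˈσσ) feet: po (ˈdro:.le:) (ˈmu:.kle) (ˈna.gri:). Syllable 1 is left unfooted.
Foot heads (stressed positions): 2, 4, 6.
End Rule Rightmost: primary stress on the rightmost head = syllable 6.
Primary stress: syllable 6 → po.dro:.le:.mu:.kle.ˈna.gri:.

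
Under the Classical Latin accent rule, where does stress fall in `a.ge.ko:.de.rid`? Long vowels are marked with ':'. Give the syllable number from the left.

3

Classical Latin: stress the penult if heavy (long vowel or closed), else the antepenult.
Weights: 3 ko: H, 4 de L, 5 rid H.
The penult (syllable 4, de) is light, so stress falls on the antepenult (syllable 3, ko:).
Stress on syllable 3: a.ge.ˈko:.de.rid.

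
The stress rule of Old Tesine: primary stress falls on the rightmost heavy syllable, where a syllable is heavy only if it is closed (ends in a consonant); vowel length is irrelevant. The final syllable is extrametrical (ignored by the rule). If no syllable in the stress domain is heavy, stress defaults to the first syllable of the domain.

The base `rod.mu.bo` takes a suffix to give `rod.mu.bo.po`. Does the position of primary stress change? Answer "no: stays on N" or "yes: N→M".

no: stays on 1

Base `rod.mu.bo` (3 syllables):
  The final syllable (3, bo) is extrametrical; the stress domain is syllables 1–2.
  Weights: 1 rod H, 2 mu L.
  Heavy syllables in the domain: 1. The rightmost is syllable 1 (rod).
  → primary stress on syllable 1.
Suffixed `rod.mu.bo.po` (4 syllables):
  The final syllable (4, po) is extrametrical; the stress domain is syllables 1–3.
  Weights: 1 rod H, 2 mu L, 3 bo L.
  Heavy syllables in the domain: 1. The rightmost is syllable 1 (rod).
  → primary stress on syllable 1.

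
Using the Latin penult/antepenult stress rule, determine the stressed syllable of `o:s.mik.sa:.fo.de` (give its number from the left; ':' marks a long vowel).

Classical Latin: stress the penult if heavy (long vowel or closed), else the antepenult.
Weights: 3 sa: H, 4 fo L, 5 de L.
The penult (syllable 4, fo) is light, so stress falls on the antepenult (syllable 3, sa:).
Stress on syllable 3: o:s.mik.ˈsa:.fo.de.

3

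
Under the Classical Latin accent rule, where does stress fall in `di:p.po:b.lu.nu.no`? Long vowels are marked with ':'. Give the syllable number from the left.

Classical Latin: stress the penult if heavy (long vowel or closed), else the antepenult.
Weights: 3 lu L, 4 nu L, 5 no L.
The penult (syllable 4, nu) is light, so stress falls on the antepenult (syllable 3, lu).
Stress on syllable 3: di:p.po:b.ˈlu.nu.no.

3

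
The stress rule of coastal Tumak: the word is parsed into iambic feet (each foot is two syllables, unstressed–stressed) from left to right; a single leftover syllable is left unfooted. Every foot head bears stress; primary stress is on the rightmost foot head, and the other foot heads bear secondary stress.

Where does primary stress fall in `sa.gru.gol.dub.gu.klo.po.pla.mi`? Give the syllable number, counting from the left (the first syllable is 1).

Parse left to right into iambic (σˈσ) feet: (sa.ˈgru) (gol.ˈdub) (gu.ˈklo) (po.ˈpla) mi. Syllable 9 is left unfooted.
Foot heads (stressed positions): 2, 4, 6, 8.
End Rule Rightmost: primary stress on the rightmost head = syllable 8.
Primary stress: syllable 8 → sa.gru.gol.dub.gu.klo.po.ˈpla.mi.

8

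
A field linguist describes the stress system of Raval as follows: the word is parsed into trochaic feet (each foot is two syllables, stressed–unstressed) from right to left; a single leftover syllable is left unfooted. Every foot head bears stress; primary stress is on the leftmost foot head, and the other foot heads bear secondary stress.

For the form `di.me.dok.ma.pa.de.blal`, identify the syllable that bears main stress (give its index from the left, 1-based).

Parse right to left into trochaic (ˈσσ) feet: di (ˈme.dok) (ˈma.pa) (ˈde.blal). Syllable 1 is left unfooted.
Foot heads (stressed positions): 2, 4, 6.
End Rule Leftmost: primary stress on the leftmost head = syllable 2.
Primary stress: syllable 2 → di.ˈme.dok.ma.pa.de.blal.

2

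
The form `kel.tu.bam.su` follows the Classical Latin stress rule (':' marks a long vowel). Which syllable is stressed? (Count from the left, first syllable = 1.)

Classical Latin: stress the penult if heavy (long vowel or closed), else the antepenult.
Weights: 2 tu L, 3 bam H, 4 su L.
The penult (syllable 3, bam) is heavy, so it takes stress.
Stress on syllable 3: kel.tu.ˈbam.su.

3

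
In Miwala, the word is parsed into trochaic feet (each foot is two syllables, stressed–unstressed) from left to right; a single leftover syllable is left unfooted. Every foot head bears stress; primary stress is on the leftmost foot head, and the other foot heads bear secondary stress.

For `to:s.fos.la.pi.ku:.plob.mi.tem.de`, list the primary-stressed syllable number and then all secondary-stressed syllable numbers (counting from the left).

Parse left to right into trochaic (ˈσσ) feet: (ˈto:s.fos) (ˈla.pi) (ˈku:.plob) (ˈmi.tem) de. Syllable 9 is left unfooted.
Foot heads (stressed positions): 1, 3, 5, 7.
End Rule Leftmost: primary stress on the leftmost head = syllable 1.
Secondary stress on 3, 5, 7: ˈto:s.fos.ˌla.pi.ˌku:.plob.ˌmi.tem.de.

primary 1, secondary 3, 5, 7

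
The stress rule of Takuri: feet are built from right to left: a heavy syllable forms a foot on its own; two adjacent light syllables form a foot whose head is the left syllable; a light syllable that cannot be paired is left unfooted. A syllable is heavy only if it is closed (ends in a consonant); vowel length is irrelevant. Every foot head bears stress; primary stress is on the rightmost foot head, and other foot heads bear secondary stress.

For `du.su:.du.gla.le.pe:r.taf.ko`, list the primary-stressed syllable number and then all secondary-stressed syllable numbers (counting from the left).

primary 7, secondary 2, 4, 6

Weights: 1 du L, 2 su: L, 3 du L, 4 gla L, 5 le L, 6 pe:r H, 7 taf H, 8 ko L.
Parse right to left (heavy = foot alone; LL = one foot; stranded L unfooted): du (ˈsu:.du) (ˈgla.le) (ˈpe:r) (ˈtaf) ko.
Foot heads: 2, 4, 6, 7.
Primary stress on the rightmost head = syllable 7.
Secondary stress on 2, 4, 6: du.ˌsu:.du.ˌgla.le.ˌpe:r.ˈtaf.ko.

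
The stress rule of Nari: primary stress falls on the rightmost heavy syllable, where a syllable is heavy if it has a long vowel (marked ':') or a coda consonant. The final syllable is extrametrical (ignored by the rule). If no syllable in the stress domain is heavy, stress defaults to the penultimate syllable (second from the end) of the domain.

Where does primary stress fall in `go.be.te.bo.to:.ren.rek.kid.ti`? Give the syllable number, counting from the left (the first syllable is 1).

The final syllable (9, ti) is extrametrical; the stress domain is syllables 1–8.
Weights: 1 go L, 2 be L, 3 te L, 4 bo L, 5 to: H, 6 ren H, 7 rek H, 8 kid H.
Heavy syllables in the domain: 5, 6, 7, 8. The rightmost is syllable 8 (kid).
Primary stress: syllable 8 → go.be.te.bo.to:.ren.rek.ˈkid.ti.

8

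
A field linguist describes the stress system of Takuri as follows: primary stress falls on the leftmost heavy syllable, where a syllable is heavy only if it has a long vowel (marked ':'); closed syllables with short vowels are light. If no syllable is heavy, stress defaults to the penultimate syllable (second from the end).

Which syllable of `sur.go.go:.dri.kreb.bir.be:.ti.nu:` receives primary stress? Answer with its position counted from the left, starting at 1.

Weights: 1 sur L, 2 go L, 3 go: H, 4 dri L, 5 kreb L, 6 bir L, 7 be: H, 8 ti L, 9 nu: H.
Heavy syllables in the domain: 3, 7, 9. The leftmost is syllable 3 (go:).
Primary stress: syllable 3 → sur.go.ˈgo:.dri.kreb.bir.be:.ti.nu:.

3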